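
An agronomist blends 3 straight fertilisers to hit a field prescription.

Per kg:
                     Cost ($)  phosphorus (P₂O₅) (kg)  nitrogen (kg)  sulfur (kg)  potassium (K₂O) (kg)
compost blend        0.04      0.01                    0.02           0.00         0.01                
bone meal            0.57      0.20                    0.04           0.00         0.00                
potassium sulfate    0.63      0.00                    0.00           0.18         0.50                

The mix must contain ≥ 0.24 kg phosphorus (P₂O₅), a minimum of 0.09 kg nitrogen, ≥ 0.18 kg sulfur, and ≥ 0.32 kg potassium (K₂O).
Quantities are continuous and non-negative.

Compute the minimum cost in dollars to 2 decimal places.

Let x1 = kg of compost blend, x2 = kg of bone meal, x3 = kg of potassium sulfate.
min 0.04x1 + 0.57x2 + 0.63x3 s.t.:
  0.01x1 + 0.2x2 ≥ 0.24   (phosphorus (P₂O₅))
  0.02x1 + 0.04x2 ≥ 0.09   (nitrogen)
  0.18x3 ≥ 0.18   (sulfur)
  0.01x1 + 0.5x3 ≥ 0.32   (potassium (K₂O))
  x1, x2, x3 ≥ 0.
The optimal mix uses every input. Binding constraints: phosphorus (P₂O₅), nitrogen, sulfur.
Optimal quantities: compost blend = 2.333 kg, bone meal = 1.083 kg, potassium sulfate = 1 kg.
Objective = 0.04·2.333 + 0.57·1.083 + 0.63·1 = 1.3406.

$1.34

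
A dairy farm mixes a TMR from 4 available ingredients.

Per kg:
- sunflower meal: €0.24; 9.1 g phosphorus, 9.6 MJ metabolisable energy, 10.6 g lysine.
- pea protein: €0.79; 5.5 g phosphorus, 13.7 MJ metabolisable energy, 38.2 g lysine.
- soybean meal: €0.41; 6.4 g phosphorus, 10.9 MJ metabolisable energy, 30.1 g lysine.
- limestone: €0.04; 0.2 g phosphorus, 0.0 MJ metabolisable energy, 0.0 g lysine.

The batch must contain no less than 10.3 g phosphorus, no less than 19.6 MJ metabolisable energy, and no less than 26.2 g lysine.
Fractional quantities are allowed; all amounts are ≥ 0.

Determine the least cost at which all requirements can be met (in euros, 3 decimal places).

Let x1 = kg of sunflower meal, x2 = kg of pea protein, x3 = kg of soybean meal, x4 = kg of limestone.
Minimize 0.24x1 + 0.79x2 + 0.41x3 + 0.04x4 with:
  9.1x1 + 5.5x2 + 6.4x3 + 0.2x4 ≥ 10.3   (phosphorus)
  9.6x1 + 13.7x2 + 10.9x3 ≥ 19.6   (metabolisable energy)
  10.6x1 + 38.2x2 + 30.1x3 ≥ 26.2   (lysine)
  x1, x2, x3, x4 ≥ 0.
The cheapest feasible vertex uses only sunflower meal, soybean meal; pea protein, limestone are not used. Binding constraints: metabolisable energy and lysine.
So sunflower meal = 1.755 kg, soybean meal = 0.2523 kg.
Objective = 0.24·1.755 + 0.41·0.2523 = 0.52464.

€0.525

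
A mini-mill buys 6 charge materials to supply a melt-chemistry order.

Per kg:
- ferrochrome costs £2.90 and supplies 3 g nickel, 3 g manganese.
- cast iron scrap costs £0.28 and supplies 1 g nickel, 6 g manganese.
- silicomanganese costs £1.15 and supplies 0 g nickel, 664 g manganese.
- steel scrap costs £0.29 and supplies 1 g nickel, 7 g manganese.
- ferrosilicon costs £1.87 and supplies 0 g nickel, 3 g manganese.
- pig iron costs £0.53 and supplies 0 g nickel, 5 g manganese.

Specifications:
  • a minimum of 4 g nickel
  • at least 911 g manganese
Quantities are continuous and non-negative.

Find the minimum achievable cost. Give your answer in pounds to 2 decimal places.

£2.66

Set it up as a linear program. Let x1 = kg of ferrochrome, x2 = kg of cast iron scrap, x3 = kg of silicomanganese, x4 = kg of steel scrap, x5 = kg of ferrosilicon, x6 = kg of pig iron.
Minimize 2.9x1 + 0.28x2 + 1.15x3 + 0.29x4 + 1.87x5 + 0.53x6 s.t.:
  3x1 + 1x2 + 1x4 ≥ 4   (nickel)
  3x1 + 6x2 + 664x3 + 7x4 + 3x5 + 5x6 ≥ 911   (manganese)
  x1, x2, x3, x4, x5, x6 ≥ 0.
The optimal basis is {cast iron scrap, silicomanganese}; ferrochrome, steel scrap, ferrosilicon, pig iron drop out. Binding constraints: nickel and manganese.
That vertex is x2 = 4, x3 = 1.336.
Cost = 0.28·4 + 1.15·1.336 = 2.6564.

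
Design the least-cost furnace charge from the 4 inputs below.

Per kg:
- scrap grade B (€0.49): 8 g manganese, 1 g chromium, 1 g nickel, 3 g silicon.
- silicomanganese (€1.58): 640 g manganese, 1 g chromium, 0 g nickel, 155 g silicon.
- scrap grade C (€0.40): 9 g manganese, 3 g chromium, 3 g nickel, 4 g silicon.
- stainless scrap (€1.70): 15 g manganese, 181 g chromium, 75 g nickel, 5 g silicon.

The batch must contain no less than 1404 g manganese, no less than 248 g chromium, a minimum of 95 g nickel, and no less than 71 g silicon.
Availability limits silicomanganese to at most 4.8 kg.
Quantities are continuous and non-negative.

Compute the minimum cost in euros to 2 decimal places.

€5.72

Let x1 = kg of scrap grade B, x2 = kg of silicomanganese, x3 = kg of scrap grade C, x4 = kg of stainless scrap.
min 0.49x1 + 1.58x2 + 0.4x3 + 1.7x4 subject to:
  8x1 + 640x2 + 9x3 + 15x4 ≥ 1404   (manganese)
  1x1 + 1x2 + 3x3 + 181x4 ≥ 248   (chromium)
  1x1 + 3x3 + 75x4 ≥ 95   (nickel)
  3x1 + 155x2 + 4x3 + 5x4 ≥ 71   (silicon)
  x2 ≤ 4.8
  x1, x2, x3, x4 ≥ 0.
At the optimum only silicomanganese, stainless scrap are positive (scrap grade B, scrap grade C = 0). Binding constraints: manganese and chromium.
So silicomanganese = 2.162 kg, stainless scrap = 1.358 kg.
Objective = 1.58·2.162 + 1.7·1.358 = 5.7246.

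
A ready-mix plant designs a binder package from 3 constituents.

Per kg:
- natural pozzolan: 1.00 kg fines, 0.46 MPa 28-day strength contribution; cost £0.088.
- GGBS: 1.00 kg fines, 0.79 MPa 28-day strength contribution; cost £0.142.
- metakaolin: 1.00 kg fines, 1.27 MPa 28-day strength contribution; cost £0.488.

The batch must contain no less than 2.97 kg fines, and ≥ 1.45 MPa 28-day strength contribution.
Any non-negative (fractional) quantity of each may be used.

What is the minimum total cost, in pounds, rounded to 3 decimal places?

Let x1 = kg of natural pozzolan, x2 = kg of GGBS, x3 = kg of metakaolin.
Minimize 0.088x1 + 0.142x2 + 0.488x3 subject to:
  1x1 + 1x2 + 1x3 ≥ 2.97   (fines)
  0.46x1 + 0.79x2 + 1.27x3 ≥ 1.45   (28-day strength contribution)
  x1, x2, x3 ≥ 0.
At the optimum only natural pozzolan, GGBS are positive (metakaolin = 0). Binding constraints: fines and 28-day strength contribution.
Solving gives x1 = 2.716, x2 = 0.2539.
Hence cost = 0.088·2.716 + 0.142·0.2539 = £0.27506.

£0.275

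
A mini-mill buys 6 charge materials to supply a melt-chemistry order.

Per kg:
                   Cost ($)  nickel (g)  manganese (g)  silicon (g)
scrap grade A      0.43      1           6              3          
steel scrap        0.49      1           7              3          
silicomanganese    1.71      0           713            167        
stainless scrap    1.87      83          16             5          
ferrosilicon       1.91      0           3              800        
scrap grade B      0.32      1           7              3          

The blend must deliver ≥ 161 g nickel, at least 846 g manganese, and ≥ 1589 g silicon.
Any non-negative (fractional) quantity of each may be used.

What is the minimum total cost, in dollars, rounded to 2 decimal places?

$8.89

Treat it as an LP. Let x1 = kg of scrap grade A, x2 = kg of steel scrap, x3 = kg of silicomanganese, x4 = kg of stainless scrap, x5 = kg of ferrosilicon, x6 = kg of scrap grade B.
Minimise 0.43x1 + 0.49x2 + 1.71x3 + 1.87x4 + 1.91x5 + 0.32x6 with:
  1x1 + 1x2 + 83x4 + 1x6 ≥ 161   (nickel)
  6x1 + 7x2 + 713x3 + 16x4 + 3x5 + 7x6 ≥ 846   (manganese)
  3x1 + 3x2 + 167x3 + 5x4 + 800x5 + 3x6 ≥ 1589   (silicon)
  x1, x2, x3, x4, x5, x6 ≥ 0.
The optimal basis is {silicomanganese, stainless scrap, ferrosilicon}; scrap grade A, steel scrap, scrap grade B drop out. The nickel, manganese, silicon requirements are met with equality.
Optimal quantities: silicomanganese = 1.136 kg, stainless scrap = 1.94 kg, ferrosilicon = 1.737 kg.
Cost = 1.71·1.136 + 1.87·1.94 + 1.91·1.737 = 8.8880.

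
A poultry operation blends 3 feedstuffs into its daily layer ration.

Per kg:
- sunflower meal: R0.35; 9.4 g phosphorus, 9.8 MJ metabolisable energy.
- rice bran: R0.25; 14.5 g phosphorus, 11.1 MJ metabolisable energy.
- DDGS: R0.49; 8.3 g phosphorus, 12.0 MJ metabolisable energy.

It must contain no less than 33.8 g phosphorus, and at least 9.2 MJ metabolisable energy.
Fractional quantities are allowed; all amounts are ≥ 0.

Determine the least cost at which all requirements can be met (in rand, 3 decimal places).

Set it up as a linear program. Let x1 = kg of sunflower meal, x2 = kg of rice bran, x3 = kg of DDGS.
Minimize 0.35x1 + 0.25x2 + 0.49x3 subject to:
  9.4x1 + 14.5x2 + 8.3x3 ≥ 33.8   (phosphorus)
  9.8x1 + 11.1x2 + 12x3 ≥ 9.2   (metabolisable energy)
  x1, x2, x3 ≥ 0.
The optimal basis is {rice bran}; sunflower meal, DDGS drop out. There the phosphorus constraint is tight.
Solving gives x2 = 2.331.
Total cost: 0.25·2.331 = 0.58275.

R0.583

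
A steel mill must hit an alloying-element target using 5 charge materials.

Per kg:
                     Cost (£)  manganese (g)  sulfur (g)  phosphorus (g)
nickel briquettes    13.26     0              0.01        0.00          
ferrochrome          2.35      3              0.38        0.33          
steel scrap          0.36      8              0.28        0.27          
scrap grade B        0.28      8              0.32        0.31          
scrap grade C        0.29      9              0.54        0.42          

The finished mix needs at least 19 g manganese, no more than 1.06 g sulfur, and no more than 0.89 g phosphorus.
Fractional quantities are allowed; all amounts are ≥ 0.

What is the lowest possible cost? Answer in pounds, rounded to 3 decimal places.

Set it up as a linear program. Let x1 = kg of nickel briquettes, x2 = kg of ferrochrome, x3 = kg of steel scrap, x4 = kg of scrap grade B, x5 = kg of scrap grade C.
min 13.26x1 + 2.35x2 + 0.36x3 + 0.28x4 + 0.29x5 subject to:
  3x2 + 8x3 + 8x4 + 9x5 ≥ 19   (manganese)
  0.01x1 + 0.38x2 + 0.28x3 + 0.32x4 + 0.54x5 ≤ 1.06   (sulfur)
  0.33x2 + 0.27x3 + 0.31x4 + 0.42x5 ≤ 0.89   (phosphorus)
  x1, x2, x3, x4, x5 ≥ 0.
The minimum-cost mix takes nothing from nickel briquettes, ferrochrome, steel scrap — only scrap grade B, scrap grade C. There the manganese and sulfur constraints are tight.
That vertex is x4 = 0.5, x5 = 1.667.
Cost = 0.28·0.5 + 0.29·1.667 = 0.62343.

£0.623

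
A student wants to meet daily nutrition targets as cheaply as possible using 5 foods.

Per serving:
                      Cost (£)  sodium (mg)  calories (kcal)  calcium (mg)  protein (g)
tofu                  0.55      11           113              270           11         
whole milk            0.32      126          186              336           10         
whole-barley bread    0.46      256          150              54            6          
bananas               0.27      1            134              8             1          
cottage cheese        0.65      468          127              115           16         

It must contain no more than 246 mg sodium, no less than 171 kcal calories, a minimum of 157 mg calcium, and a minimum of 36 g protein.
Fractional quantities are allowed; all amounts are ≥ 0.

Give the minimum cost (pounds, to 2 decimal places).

Let x1 = servings of tofu, x2 = servings of whole milk, x3 = servings of whole-barley bread, x4 = servings of bananas, x5 = servings of cottage cheese.
Minimise 0.55x1 + 0.32x2 + 0.46x3 + 0.27x4 + 0.65x5 subject to:
  11x1 + 126x2 + 256x3 + 1x4 + 468x5 ≤ 246   (sodium)
  113x1 + 186x2 + 150x3 + 134x4 + 127x5 ≥ 171   (calories)
  270x1 + 336x2 + 54x3 + 8x4 + 115x5 ≥ 157   (calcium)
  11x1 + 10x2 + 6x3 + 1x4 + 16x5 ≥ 36   (protein)
  x1, x2, x3, x4, x5 ≥ 0.
The minimum-cost mix takes nothing from whole-barley bread, bananas, cottage cheese — only tofu, whole milk. Binding constraints: sodium and protein.
That vertex is x1 = 1.627, x2 = 1.81.
Total cost: 0.55·1.627 + 0.32·1.81 = 1.4741.

£1.47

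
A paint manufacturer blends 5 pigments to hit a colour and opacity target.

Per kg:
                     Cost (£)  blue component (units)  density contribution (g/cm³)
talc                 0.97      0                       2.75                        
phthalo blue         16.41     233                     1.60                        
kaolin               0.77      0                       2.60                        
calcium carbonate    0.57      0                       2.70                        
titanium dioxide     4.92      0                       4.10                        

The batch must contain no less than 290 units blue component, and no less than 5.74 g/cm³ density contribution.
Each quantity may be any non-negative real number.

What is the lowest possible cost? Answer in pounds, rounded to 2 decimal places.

£21.22

Treat it as an LP. Let x1 = kg of talc, x2 = kg of phthalo blue, x3 = kg of kaolin, x4 = kg of calcium carbonate, x5 = kg of titanium dioxide.
min 0.97x1 + 16.41x2 + 0.77x3 + 0.57x4 + 4.92x5 with:
  233x2 ≥ 290   (blue component)
  2.75x1 + 1.6x2 + 2.6x3 + 2.7x4 + 4.1x5 ≥ 5.74   (density contribution)
  x1, x2, x3, x4, x5 ≥ 0.
At the optimum only phthalo blue, calcium carbonate are positive (talc, kaolin, titanium dioxide = 0). The blue component and density contribution requirements are met with equality.
Optimal quantities: phthalo blue = 1.245 kg, calcium carbonate = 1.388 kg.
Total cost: 16.41·1.245 + 0.57·1.388 = 21.2216.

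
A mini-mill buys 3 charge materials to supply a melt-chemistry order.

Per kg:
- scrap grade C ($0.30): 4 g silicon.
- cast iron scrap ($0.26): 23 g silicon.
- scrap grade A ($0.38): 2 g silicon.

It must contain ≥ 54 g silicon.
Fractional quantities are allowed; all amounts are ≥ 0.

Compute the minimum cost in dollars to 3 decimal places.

$0.610

Set it up as a linear program. Let x1 = kg of scrap grade C, x2 = kg of cast iron scrap, x3 = kg of scrap grade A.
min 0.3x1 + 0.26x2 + 0.38x3 s.t.:
  4x1 + 23x2 + 2x3 ≥ 54   (silicon)
  x1, x2, x3 ≥ 0.
The minimum-cost mix takes nothing from scrap grade C, scrap grade A — only cast iron scrap. The silicon requirement is met with equality.
Solving gives x2 = 2.348.
Hence cost = 0.26·2.348 = $0.61048.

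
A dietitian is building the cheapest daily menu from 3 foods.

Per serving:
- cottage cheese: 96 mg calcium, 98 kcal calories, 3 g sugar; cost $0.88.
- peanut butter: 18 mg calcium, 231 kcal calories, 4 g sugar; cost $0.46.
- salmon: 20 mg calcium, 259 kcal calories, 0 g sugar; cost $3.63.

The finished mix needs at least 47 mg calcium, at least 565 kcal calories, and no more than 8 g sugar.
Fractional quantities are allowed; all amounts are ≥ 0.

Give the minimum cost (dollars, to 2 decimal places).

Set it up as a linear program. Let x1 = servings of cottage cheese, x2 = servings of peanut butter, x3 = servings of salmon.
min 0.88x1 + 0.46x2 + 3.63x3 s.t.:
  96x1 + 18x2 + 20x3 ≥ 47   (calcium)
  98x1 + 231x2 + 259x3 ≥ 565   (calories)
  3x1 + 4x2 ≤ 8   (sugar)
  x1, x2, x3 ≥ 0.
All 3 inputs are positive at the optimum. Binding constraints: calcium, calories, sugar.
Solving gives x1 = 0.0345, x2 = 1.974, x3 = 0.4077.
Objective = 0.88·0.0345 + 0.46·1.974 + 3.63·0.4077 = 2.4184.

$2.42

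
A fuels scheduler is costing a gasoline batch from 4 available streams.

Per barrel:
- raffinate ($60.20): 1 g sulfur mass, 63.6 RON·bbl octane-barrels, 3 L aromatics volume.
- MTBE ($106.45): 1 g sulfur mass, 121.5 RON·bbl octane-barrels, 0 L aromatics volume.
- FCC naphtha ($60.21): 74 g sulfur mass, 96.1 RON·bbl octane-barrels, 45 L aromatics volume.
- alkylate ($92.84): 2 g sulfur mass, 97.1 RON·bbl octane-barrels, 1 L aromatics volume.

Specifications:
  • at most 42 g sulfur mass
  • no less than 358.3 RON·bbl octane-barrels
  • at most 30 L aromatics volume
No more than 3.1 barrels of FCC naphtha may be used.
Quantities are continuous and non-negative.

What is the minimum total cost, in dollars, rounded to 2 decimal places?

Let x1 = barrels of raffinate, x2 = barrels of MTBE, x3 = barrels of FCC naphtha, x4 = barrels of alkylate.
min 60.2x1 + 106.45x2 + 60.21x3 + 92.84x4 s.t.:
  1x1 + 1x2 + 74x3 + 2x4 ≤ 42   (sulfur mass)
  63.6x1 + 121.5x2 + 96.1x3 + 97.1x4 ≥ 358.3   (octane-barrels)
  3x1 + 45x3 + 1x4 ≤ 30   (aromatics volume)
  x3 ≤ 3.1
  x1, x2, x3, x4 ≥ 0.
The optimal basis is {MTBE, FCC naphtha}; raffinate, alkylate drop out. Binding constraints: sulfur mass and octane-barrels.
Solving gives x2 = 2.527, x3 = 0.5334.
Objective = 106.45·2.527 + 60.21·0.5334 = 301.1152.

$301.12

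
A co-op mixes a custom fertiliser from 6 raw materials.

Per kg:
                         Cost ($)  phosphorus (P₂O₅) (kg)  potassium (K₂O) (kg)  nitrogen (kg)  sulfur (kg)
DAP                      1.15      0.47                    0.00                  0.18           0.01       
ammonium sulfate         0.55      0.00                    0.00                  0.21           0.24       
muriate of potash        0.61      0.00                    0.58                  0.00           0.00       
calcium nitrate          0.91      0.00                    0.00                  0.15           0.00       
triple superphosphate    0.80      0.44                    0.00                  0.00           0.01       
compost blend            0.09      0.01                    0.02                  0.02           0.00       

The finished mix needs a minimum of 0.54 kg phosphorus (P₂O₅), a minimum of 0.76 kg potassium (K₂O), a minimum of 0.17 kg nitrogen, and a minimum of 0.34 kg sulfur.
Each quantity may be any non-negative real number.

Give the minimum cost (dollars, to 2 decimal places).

Set it up as a linear program. Let x1 = kg of DAP, x2 = kg of ammonium sulfate, x3 = kg of muriate of potash, x4 = kg of calcium nitrate, x5 = kg of triple superphosphate, x6 = kg of compost blend.
Minimise 1.15x1 + 0.55x2 + 0.61x3 + 0.91x4 + 0.8x5 + 0.09x6 subject to:
  0.47x1 + 0.44x5 + 0.01x6 ≥ 0.54   (phosphorus (P₂O₅))
  0.58x3 + 0.02x6 ≥ 0.76   (potassium (K₂O))
  0.18x1 + 0.21x2 + 0.15x4 + 0.02x6 ≥ 0.17   (nitrogen)
  0.01x1 + 0.24x2 + 0.01x5 ≥ 0.34   (sulfur)
  x1, x2, x3, x4, x5, x6 ≥ 0.
The optimal basis is {ammonium sulfate, muriate of potash, triple superphosphate}; DAP, calcium nitrate, compost blend drop out. The phosphorus (P₂O₅), potassium (K₂O), sulfur requirements are met with equality.
Solving gives x2 = 1.366, x3 = 1.31, x5 = 1.227.
Objective = 0.55·1.366 + 0.61·1.31 + 0.8·1.227 = 2.5320.

$2.53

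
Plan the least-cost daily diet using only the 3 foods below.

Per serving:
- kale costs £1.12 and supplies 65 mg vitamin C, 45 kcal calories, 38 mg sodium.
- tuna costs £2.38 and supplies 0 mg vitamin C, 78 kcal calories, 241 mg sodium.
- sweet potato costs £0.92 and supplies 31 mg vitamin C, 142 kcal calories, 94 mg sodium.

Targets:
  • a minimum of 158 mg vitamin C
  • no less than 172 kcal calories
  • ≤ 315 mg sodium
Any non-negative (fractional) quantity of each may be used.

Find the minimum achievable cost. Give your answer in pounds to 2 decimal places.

£2.92

This is a linear program. Let x1 = servings of kale, x2 = servings of tuna, x3 = servings of sweet potato.
Minimize 1.12x1 + 2.38x2 + 0.92x3 subject to:
  65x1 + 31x3 ≥ 158   (vitamin C)
  45x1 + 78x2 + 142x3 ≥ 172   (calories)
  38x1 + 241x2 + 94x3 ≤ 315   (sodium)
  x1, x2, x3 ≥ 0.
The cheapest feasible vertex uses only kale, sweet potato; tuna is not used. There the vitamin C and calories constraints are tight.
So kale = 2.183 servings, sweet potato = 0.5195 servings.
Hence cost = 1.12·2.183 + 0.92·0.5195 = £2.9229.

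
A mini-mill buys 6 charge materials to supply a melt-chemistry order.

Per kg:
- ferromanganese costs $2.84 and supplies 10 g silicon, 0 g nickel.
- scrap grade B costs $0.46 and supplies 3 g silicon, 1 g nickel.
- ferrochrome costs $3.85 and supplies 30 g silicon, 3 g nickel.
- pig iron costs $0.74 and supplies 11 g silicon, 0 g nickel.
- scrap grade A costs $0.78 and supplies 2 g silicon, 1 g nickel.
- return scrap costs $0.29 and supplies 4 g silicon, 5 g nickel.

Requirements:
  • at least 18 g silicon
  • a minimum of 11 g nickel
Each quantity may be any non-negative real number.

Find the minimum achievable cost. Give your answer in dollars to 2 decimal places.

Let x1 = kg of ferromanganese, x2 = kg of scrap grade B, x3 = kg of ferrochrome, x4 = kg of pig iron, x5 = kg of scrap grade A, x6 = kg of return scrap.
min 2.84x1 + 0.46x2 + 3.85x3 + 0.74x4 + 0.78x5 + 0.29x6 s.t.:
  10x1 + 3x2 + 30x3 + 11x4 + 2x5 + 4x6 ≥ 18   (silicon)
  1x2 + 3x3 + 1x5 + 5x6 ≥ 11   (nickel)
  x1, x2, x3, x4, x5, x6 ≥ 0.
The minimum-cost mix takes nothing from ferromanganese, scrap grade B, ferrochrome, scrap grade A — only pig iron, return scrap. Binding constraints: silicon and nickel.
Optimal quantities: pig iron = 0.8364 kg, return scrap = 2.2 kg.
Hence cost = 0.74·0.8364 + 0.29·2.2 = $1.2569.

$1.26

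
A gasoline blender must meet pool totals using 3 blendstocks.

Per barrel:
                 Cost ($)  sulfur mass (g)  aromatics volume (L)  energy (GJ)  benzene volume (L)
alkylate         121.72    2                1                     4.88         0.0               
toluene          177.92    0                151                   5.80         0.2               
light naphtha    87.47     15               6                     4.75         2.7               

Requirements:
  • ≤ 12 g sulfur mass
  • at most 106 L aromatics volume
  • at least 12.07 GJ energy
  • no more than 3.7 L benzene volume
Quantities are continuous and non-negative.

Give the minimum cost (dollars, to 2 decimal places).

$284.30

Treat it as an LP. Let x1 = barrels of alkylate, x2 = barrels of toluene, x3 = barrels of light naphtha.
Minimise 121.72x1 + 177.92x2 + 87.47x3 with:
  2x1 + 15x3 ≤ 12   (sulfur mass)
  1x1 + 151x2 + 6x3 ≤ 106   (aromatics volume)
  4.88x1 + 5.8x2 + 4.75x3 ≥ 12.07   (energy)
  0.2x2 + 2.7x3 ≤ 3.7   (benzene volume)
  x1, x2, x3 ≥ 0.
The minimum-cost mix takes nothing from toluene — only alkylate, light naphtha. Binding constraints: sulfur mass and energy.
That vertex is x1 = 1.9474, x3 = 0.54035.
Cost = 121.72·1.9474 + 87.47·0.54035 = 284.3019.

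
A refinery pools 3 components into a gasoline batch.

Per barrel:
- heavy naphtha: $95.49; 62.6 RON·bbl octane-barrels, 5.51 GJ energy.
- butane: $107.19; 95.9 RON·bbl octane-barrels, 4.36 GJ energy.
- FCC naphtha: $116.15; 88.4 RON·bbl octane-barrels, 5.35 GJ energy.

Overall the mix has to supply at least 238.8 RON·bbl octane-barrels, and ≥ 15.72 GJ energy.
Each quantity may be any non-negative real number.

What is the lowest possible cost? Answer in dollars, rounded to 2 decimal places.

$313.50

This is a linear program. Let x1 = barrels of heavy naphtha, x2 = barrels of butane, x3 = barrels of FCC naphtha.
min 95.49x1 + 107.19x2 + 116.15x3 subject to:
  62.6x1 + 95.9x2 + 88.4x3 ≥ 238.8   (octane-barrels)
  5.51x1 + 4.36x2 + 5.35x3 ≥ 15.72   (energy)
  x1, x2, x3 ≥ 0.
At the optimum only heavy naphtha, butane are positive (FCC naphtha = 0). The octane-barrels and energy requirements are met with equality.
Optimal quantities: heavy naphtha = 1.826 barrels, butane = 1.298 barrels.
Cost = 95.49·1.826 + 107.19·1.298 = 313.4974.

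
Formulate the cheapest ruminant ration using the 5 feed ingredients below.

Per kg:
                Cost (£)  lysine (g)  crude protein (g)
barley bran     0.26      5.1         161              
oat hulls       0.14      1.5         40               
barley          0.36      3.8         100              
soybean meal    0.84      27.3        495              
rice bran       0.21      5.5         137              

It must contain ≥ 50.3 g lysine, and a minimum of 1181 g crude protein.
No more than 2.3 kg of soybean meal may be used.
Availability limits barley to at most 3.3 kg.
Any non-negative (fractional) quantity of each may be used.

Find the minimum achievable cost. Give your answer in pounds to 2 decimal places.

Treat it as an LP. Let x1 = kg of barley bran, x2 = kg of oat hulls, x3 = kg of barley, x4 = kg of soybean meal, x5 = kg of rice bran.
Minimise 0.26x1 + 0.14x2 + 0.36x3 + 0.84x4 + 0.21x5 with:
  5.1x1 + 1.5x2 + 3.8x3 + 27.3x4 + 5.5x5 ≥ 50.3   (lysine)
  161x1 + 40x2 + 100x3 + 495x4 + 137x5 ≥ 1181   (crude protein)
  x4 ≤ 2.3
  x3 ≤ 3.3
  x1, x2, x3, x4, x5 ≥ 0.
At the optimum only soybean meal, rice bran are positive (barley bran, oat hulls, barley = 0). The lysine and crude protein requirements are met with equality.
So soybean meal = 0.3888 kg, rice bran = 7.216 kg.
Objective = 0.84·0.3888 + 0.21·7.216 = 1.8420.

£1.84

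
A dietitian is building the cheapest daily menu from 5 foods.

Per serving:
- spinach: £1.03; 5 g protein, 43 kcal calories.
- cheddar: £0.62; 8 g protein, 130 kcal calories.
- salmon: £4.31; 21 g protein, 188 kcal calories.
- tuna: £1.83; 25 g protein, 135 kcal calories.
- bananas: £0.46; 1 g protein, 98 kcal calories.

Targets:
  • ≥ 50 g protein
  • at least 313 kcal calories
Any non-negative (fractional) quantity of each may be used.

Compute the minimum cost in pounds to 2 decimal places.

Let x1 = servings of spinach, x2 = servings of cheddar, x3 = servings of salmon, x4 = servings of tuna, x5 = servings of bananas.
Minimise 1.03x1 + 0.62x2 + 4.31x3 + 1.83x4 + 0.46x5 with:
  5x1 + 8x2 + 21x3 + 25x4 + 1x5 ≥ 50   (protein)
  43x1 + 130x2 + 188x3 + 135x4 + 98x5 ≥ 313   (calories)
  x1, x2, x3, x4, x5 ≥ 0.
At the optimum only cheddar, tuna are positive (spinach, salmon, bananas = 0). There the protein and calories constraints are tight.
That vertex is x2 = 0.4954, x4 = 1.841.
Hence cost = 0.62·0.4954 + 1.83·1.841 = £3.6762.

£3.68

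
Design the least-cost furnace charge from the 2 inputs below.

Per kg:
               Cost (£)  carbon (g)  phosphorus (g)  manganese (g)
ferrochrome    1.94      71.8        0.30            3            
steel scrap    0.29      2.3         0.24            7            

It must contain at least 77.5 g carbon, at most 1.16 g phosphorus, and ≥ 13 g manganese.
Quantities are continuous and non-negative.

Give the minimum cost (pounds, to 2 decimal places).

£2.42

Set it up as a linear program. Let x1 = kg of ferrochrome, x2 = kg of steel scrap.
Minimise 1.94x1 + 0.29x2 with:
  71.8x1 + 2.3x2 ≥ 77.5   (carbon)
  0.3x1 + 0.24x2 ≤ 1.16   (phosphorus)
  3x1 + 7x2 ≥ 13   (manganese)
  x1, x2 ≥ 0.
Both inputs are positive at the optimum. There the carbon and manganese constraints are tight.
Solving gives x1 = 1.034, x2 = 1.414.
Total cost: 1.94·1.034 + 0.29·1.414 = 2.4160.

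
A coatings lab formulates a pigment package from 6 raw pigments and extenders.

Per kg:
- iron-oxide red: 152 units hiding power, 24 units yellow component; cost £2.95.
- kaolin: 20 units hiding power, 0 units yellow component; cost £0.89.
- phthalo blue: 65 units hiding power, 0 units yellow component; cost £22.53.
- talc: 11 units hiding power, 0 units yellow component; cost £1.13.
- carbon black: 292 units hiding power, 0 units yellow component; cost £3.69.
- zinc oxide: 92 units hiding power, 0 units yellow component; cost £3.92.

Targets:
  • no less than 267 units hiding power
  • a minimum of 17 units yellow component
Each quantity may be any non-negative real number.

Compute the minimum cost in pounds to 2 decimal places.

This is a linear program. Let x1 = kg of iron-oxide red, x2 = kg of kaolin, x3 = kg of phthalo blue, x4 = kg of talc, x5 = kg of carbon black, x6 = kg of zinc oxide.
Minimise 2.95x1 + 0.89x2 + 22.53x3 + 1.13x4 + 3.69x5 + 3.92x6 with:
  152x1 + 20x2 + 65x3 + 11x4 + 292x5 + 92x6 ≥ 267   (hiding power)
  24x1 ≥ 17   (yellow component)
  x1, x2, x3, x4, x5, x6 ≥ 0.
At the optimum only iron-oxide red, carbon black are positive (kaolin, phthalo blue, talc, zinc oxide = 0). The hiding power and yellow component requirements are met with equality.
Solving gives x1 = 0.7083, x5 = 0.5457.
Objective = 2.95·0.7083 + 3.69·0.5457 = 4.1031.

£4.10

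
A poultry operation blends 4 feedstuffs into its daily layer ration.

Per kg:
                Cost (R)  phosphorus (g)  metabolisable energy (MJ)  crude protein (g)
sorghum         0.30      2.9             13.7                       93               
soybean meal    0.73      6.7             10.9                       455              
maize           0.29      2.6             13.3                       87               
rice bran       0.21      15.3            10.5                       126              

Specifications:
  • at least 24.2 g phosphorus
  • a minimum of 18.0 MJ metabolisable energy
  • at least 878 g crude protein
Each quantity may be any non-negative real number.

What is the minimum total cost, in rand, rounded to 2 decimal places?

Treat it as an LP. Let x1 = kg of sorghum, x2 = kg of soybean meal, x3 = kg of maize, x4 = kg of rice bran.
Minimise 0.3x1 + 0.73x2 + 0.29x3 + 0.21x4 s.t.:
  2.9x1 + 6.7x2 + 2.6x3 + 15.3x4 ≥ 24.2   (phosphorus)
  13.7x1 + 10.9x2 + 13.3x3 + 10.5x4 ≥ 18   (metabolisable energy)
  93x1 + 455x2 + 87x3 + 126x4 ≥ 878   (crude protein)
  x1, x2, x3, x4 ≥ 0.
The optimal basis is {soybean meal, rice bran}; sorghum, maize drop out. Binding constraints: phosphorus and crude protein.
Solving gives x2 = 1.698, x4 = 0.8383.
Hence cost = 0.73·1.698 + 0.21·0.8383 = R1.4156.

R1.42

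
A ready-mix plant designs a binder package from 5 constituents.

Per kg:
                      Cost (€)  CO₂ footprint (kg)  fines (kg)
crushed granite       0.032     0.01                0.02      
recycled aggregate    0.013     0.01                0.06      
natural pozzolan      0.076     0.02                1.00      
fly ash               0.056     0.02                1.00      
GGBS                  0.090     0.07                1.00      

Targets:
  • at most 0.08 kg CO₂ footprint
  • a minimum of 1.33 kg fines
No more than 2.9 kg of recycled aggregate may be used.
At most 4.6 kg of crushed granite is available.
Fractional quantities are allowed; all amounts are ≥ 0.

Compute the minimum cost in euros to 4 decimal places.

€0.0745

This is a linear program. Let x1 = kg of crushed granite, x2 = kg of recycled aggregate, x3 = kg of natural pozzolan, x4 = kg of fly ash, x5 = kg of GGBS.
min 0.032x1 + 0.013x2 + 0.076x3 + 0.056x4 + 0.09x5 subject to:
  0.01x1 + 0.01x2 + 0.02x3 + 0.02x4 + 0.07x5 ≤ 0.08   (CO₂ footprint)
  0.02x1 + 0.06x2 + 1x3 + 1x4 + 1x5 ≥ 1.33   (fines)
  x2 ≤ 2.9
  x1 ≤ 4.6
  x1, x2, x3, x4, x5 ≥ 0.
The optimal basis is {fly ash}; crushed granite, recycled aggregate, natural pozzolan, GGBS drop out. Binding constraint: fines.
Optimal quantities: fly ash = 1.33 kg.
Objective = 0.056·1.33 = 0.074480.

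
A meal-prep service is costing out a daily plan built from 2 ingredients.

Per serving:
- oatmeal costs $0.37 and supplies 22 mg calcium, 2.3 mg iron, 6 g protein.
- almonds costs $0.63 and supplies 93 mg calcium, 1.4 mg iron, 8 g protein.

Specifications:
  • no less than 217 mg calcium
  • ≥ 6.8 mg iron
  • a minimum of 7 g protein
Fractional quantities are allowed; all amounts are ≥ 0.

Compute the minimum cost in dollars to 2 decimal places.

$1.87

Set it up as a linear program. Let x1 = servings of oatmeal, x2 = servings of almonds.
min 0.37x1 + 0.63x2 subject to:
  22x1 + 93x2 ≥ 217   (calcium)
  2.3x1 + 1.4x2 ≥ 6.8   (iron)
  6x1 + 8x2 ≥ 7   (protein)
  x1, x2 ≥ 0.
Both inputs are positive at the optimum. The calcium and iron requirements are met with equality.
Solving gives x1 = 1.795, x2 = 1.909.
Objective = 0.37·1.795 + 0.63·1.909 = 1.8668.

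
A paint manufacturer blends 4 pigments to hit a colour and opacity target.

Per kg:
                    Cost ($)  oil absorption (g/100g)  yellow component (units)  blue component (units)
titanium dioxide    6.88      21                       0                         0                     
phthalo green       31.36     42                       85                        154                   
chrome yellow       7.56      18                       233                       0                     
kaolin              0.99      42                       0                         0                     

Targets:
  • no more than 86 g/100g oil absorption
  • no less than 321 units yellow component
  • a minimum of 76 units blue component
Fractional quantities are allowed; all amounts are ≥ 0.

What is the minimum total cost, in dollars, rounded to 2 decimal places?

Set it up as a linear program. Let x1 = kg of titanium dioxide, x2 = kg of phthalo green, x3 = kg of chrome yellow, x4 = kg of kaolin.
Minimize 6.88x1 + 31.36x2 + 7.56x3 + 0.99x4 with:
  21x1 + 42x2 + 18x3 + 42x4 ≤ 86   (oil absorption)
  85x2 + 233x3 ≥ 321   (yellow component)
  154x2 ≥ 76   (blue component)
  x1, x2, x3, x4 ≥ 0.
The optimal basis is {phthalo green, chrome yellow}; titanium dioxide, kaolin drop out. The yellow component and blue component requirements are met with equality.
Solving gives x2 = 0.4935, x3 = 1.198.
Hence cost = 31.36·0.4935 + 7.56·1.198 = $24.5330.

$24.53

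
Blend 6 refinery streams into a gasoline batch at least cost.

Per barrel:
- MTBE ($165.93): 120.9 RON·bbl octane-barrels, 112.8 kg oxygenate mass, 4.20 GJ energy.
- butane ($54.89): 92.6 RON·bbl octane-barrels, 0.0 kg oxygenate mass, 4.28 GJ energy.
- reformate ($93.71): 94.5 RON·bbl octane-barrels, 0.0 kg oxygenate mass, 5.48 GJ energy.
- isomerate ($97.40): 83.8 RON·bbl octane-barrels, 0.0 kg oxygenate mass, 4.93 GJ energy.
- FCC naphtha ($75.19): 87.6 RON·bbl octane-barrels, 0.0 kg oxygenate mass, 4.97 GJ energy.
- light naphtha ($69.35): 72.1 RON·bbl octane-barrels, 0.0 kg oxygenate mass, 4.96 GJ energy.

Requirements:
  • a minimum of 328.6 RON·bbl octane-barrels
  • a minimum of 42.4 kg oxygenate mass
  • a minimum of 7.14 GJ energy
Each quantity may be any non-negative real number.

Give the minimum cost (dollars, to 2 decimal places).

$230.22

Treat it as an LP. Let x1 = barrels of MTBE, x2 = barrels of butane, x3 = barrels of reformate, x4 = barrels of isomerate, x5 = barrels of FCC naphtha, x6 = barrels of light naphtha.
Minimize 165.93x1 + 54.89x2 + 93.71x3 + 97.4x4 + 75.19x5 + 69.35x6 subject to:
  120.9x1 + 92.6x2 + 94.5x3 + 83.8x4 + 87.6x5 + 72.1x6 ≥ 328.6   (octane-barrels)
  112.8x1 ≥ 42.4   (oxygenate mass)
  4.2x1 + 4.28x2 + 5.48x3 + 4.93x4 + 4.97x5 + 4.96x6 ≥ 7.14   (energy)
  x1, x2, x3, x4, x5, x6 ≥ 0.
At the optimum only MTBE, butane are positive (reformate, isomerate, FCC naphtha, light naphtha = 0). The octane-barrels and oxygenate mass requirements are met with equality.
Solving gives x1 = 0.375887, x2 = 3.05783.
Objective = 165.93·0.375887 + 54.89·3.05783 = 230.2152.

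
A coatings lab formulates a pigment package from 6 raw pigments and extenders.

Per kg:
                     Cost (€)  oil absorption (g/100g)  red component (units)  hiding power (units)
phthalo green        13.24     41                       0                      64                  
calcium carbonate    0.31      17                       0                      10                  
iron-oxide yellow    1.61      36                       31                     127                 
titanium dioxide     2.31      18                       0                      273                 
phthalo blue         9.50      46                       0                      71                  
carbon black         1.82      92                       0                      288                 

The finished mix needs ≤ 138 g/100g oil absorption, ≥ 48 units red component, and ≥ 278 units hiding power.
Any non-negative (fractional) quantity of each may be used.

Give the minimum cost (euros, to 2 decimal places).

Let x1 = kg of phthalo green, x2 = kg of calcium carbonate, x3 = kg of iron-oxide yellow, x4 = kg of titanium dioxide, x5 = kg of phthalo blue, x6 = kg of carbon black.
Minimise 13.24x1 + 0.31x2 + 1.61x3 + 2.31x4 + 9.5x5 + 1.82x6 subject to:
  41x1 + 17x2 + 36x3 + 18x4 + 46x5 + 92x6 ≤ 138   (oil absorption)
  31x3 ≥ 48   (red component)
  64x1 + 10x2 + 127x3 + 273x4 + 71x5 + 288x6 ≥ 278   (hiding power)
  x1, x2, x3, x4, x5, x6 ≥ 0.
At the optimum only iron-oxide yellow, carbon black are positive (phthalo green, calcium carbonate, titanium dioxide, phthalo blue = 0). The red component and hiding power requirements are met with equality.
That vertex is x3 = 1.548, x6 = 0.2825.
Total cost: 1.61·1.548 + 1.82·0.2825 = 3.0064.

€3.01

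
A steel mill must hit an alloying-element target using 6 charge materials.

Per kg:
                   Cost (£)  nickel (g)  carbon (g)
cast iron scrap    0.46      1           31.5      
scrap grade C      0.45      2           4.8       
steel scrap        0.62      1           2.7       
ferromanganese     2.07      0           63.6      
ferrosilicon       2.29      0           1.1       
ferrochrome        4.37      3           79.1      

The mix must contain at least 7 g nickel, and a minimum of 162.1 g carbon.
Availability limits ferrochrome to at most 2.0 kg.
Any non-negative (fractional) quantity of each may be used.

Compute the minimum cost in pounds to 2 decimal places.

This is a linear program. Let x1 = kg of cast iron scrap, x2 = kg of scrap grade C, x3 = kg of steel scrap, x4 = kg of ferromanganese, x5 = kg of ferrosilicon, x6 = kg of ferrochrome.
min 0.46x1 + 0.45x2 + 0.62x3 + 2.07x4 + 2.29x5 + 4.37x6 subject to:
  1x1 + 2x2 + 1x3 + 3x6 ≥ 7   (nickel)
  31.5x1 + 4.8x2 + 2.7x3 + 63.6x4 + 1.1x5 + 79.1x6 ≥ 162.1   (carbon)
  x6 ≤ 2
  x1, x2, x3, x4, x5, x6 ≥ 0.
The cheapest feasible vertex uses only cast iron scrap, scrap grade C; steel scrap, ferromanganese, ferrosilicon, ferrochrome are not used. The nickel and carbon requirements are met with equality.
Optimal quantities: cast iron scrap = 4.993 kg, scrap grade C = 1.003 kg.
Objective = 0.46·4.993 + 0.45·1.003 = 2.7481.

£2.75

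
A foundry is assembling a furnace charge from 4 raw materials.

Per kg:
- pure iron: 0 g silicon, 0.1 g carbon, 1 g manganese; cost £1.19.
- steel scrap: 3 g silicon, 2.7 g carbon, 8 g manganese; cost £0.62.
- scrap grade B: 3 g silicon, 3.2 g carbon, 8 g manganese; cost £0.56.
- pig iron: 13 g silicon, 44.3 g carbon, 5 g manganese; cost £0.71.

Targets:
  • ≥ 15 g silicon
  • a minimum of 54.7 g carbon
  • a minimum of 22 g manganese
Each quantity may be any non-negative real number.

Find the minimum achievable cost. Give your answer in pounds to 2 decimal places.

This is a linear program. Let x1 = kg of pure iron, x2 = kg of steel scrap, x3 = kg of scrap grade B, x4 = kg of pig iron.
Minimize 1.19x1 + 0.62x2 + 0.56x3 + 0.71x4 subject to:
  3x2 + 3x3 + 13x4 ≥ 15   (silicon)
  0.1x1 + 2.7x2 + 3.2x3 + 44.3x4 ≥ 54.7   (carbon)
  1x1 + 8x2 + 8x3 + 5x4 ≥ 22   (manganese)
  x1, x2, x3, x4 ≥ 0.
The minimum-cost mix takes nothing from pure iron, steel scrap — only scrap grade B, pig iron. Binding constraints: carbon and manganese.
Optimal quantities: scrap grade B = 2.072 kg, pig iron = 1.085 kg.
Cost = 0.56·2.072 + 0.71·1.085 = 1.9307.

£1.93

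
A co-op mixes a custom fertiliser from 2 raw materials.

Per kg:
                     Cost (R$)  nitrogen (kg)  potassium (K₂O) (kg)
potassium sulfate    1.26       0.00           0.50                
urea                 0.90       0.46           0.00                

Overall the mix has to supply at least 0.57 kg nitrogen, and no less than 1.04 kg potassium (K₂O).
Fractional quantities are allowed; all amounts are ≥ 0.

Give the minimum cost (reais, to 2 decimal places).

R$3.74

Treat it as an LP. Let x1 = kg of potassium sulfate, x2 = kg of urea.
min 1.26x1 + 0.9x2 s.t.:
  0.46x2 ≥ 0.57   (nitrogen)
  0.5x1 ≥ 1.04   (potassium (K₂O))
  x1, x2 ≥ 0.
Both inputs are positive at the optimum. Binding constraints: nitrogen and potassium (K₂O).
Optimal quantities: potassium sulfate = 2.08 kg, urea = 1.239 kg.
Cost = 1.26·2.08 + 0.9·1.239 = 3.7359.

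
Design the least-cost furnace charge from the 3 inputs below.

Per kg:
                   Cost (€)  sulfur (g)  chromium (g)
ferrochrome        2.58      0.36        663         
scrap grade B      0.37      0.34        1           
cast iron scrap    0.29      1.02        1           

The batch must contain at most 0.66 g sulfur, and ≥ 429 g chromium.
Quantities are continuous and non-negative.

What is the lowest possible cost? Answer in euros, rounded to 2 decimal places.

€1.67

Let x1 = kg of ferrochrome, x2 = kg of scrap grade B, x3 = kg of cast iron scrap.
Minimise 2.58x1 + 0.37x2 + 0.29x3 s.t.:
  0.36x1 + 0.34x2 + 1.02x3 ≤ 0.66   (sulfur)
  663x1 + 1x2 + 1x3 ≥ 429   (chromium)
  x1, x2, x3 ≥ 0.
The cheapest feasible vertex uses only ferrochrome; scrap grade B, cast iron scrap are not used. There the chromium constraint is tight.
Optimal quantities: ferrochrome = 0.6471 kg.
Total cost: 2.58·0.6471 = 1.6695.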